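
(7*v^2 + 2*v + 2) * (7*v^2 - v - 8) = 49*v^4 + 7*v^3 - 44*v^2 - 18*v - 16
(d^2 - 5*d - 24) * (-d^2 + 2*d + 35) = -d^4 + 7*d^3 + 49*d^2 - 223*d - 840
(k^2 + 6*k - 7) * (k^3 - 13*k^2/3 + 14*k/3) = k^5 + 5*k^4/3 - 85*k^3/3 + 175*k^2/3 - 98*k/3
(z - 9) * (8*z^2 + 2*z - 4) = 8*z^3 - 70*z^2 - 22*z + 36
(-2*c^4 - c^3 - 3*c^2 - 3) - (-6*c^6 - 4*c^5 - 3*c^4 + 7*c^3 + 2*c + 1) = 6*c^6 + 4*c^5 + c^4 - 8*c^3 - 3*c^2 - 2*c - 4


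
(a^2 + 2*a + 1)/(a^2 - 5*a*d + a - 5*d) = (a + 1)/(a - 5*d)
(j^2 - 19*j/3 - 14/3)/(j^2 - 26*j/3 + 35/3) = (3*j + 2)/(3*j - 5)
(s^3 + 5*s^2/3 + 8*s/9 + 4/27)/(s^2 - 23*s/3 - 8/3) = (9*s^2 + 12*s + 4)/(9*(s - 8))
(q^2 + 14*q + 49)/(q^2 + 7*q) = (q + 7)/q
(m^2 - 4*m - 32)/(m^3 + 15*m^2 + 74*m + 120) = (m - 8)/(m^2 + 11*m + 30)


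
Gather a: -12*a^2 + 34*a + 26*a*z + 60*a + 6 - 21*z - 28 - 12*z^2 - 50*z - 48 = -12*a^2 + a*(26*z + 94) - 12*z^2 - 71*z - 70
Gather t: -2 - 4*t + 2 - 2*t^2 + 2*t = -2*t^2 - 2*t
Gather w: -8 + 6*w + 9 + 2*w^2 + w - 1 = 2*w^2 + 7*w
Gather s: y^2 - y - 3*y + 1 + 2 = y^2 - 4*y + 3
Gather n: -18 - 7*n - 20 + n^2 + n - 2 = n^2 - 6*n - 40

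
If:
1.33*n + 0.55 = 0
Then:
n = -0.41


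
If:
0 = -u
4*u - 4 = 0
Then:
No Solution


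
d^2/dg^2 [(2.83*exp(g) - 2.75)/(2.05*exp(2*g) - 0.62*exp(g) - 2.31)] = (11.893075*exp(4*g) - 42.63057*exp(3*g) + 90.89454*exp(2*g) - 57.200726*exp(g) + 19.039713)*exp(g)/(8.615125*exp(6*g) - 7.81665*exp(5*g) - 26.759265*exp(4*g) + 17.377732*exp(3*g) + 30.153123*exp(2*g) - 9.925146*exp(g) - 12.326391)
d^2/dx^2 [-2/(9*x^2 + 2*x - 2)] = 4*(81*x^2 + 18*x - 4*(9*x + 1)^2 - 18)/(9*x^2 + 2*x - 2)^3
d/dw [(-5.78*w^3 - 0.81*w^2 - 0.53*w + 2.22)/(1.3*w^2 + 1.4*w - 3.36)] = (-7.514*w^4 - 16.184*w^3 + 57.8174*w^2 - 0.328800000000001*w - 1.3272)/(1.69*w^4 + 3.64*w^3 - 6.776*w^2 - 9.408*w + 11.2896)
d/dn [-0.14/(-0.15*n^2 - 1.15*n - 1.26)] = (-0.042*n - 0.161)/(0.15*n^2 + 1.15*n + 1.26)^2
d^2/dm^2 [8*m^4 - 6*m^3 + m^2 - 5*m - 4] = 96*m^2 - 36*m + 2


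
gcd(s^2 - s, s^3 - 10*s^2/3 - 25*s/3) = s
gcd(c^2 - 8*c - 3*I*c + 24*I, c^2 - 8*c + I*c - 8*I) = c - 8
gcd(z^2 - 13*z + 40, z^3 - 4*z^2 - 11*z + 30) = z - 5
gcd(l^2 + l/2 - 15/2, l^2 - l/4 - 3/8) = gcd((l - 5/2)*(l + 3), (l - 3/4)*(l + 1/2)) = 1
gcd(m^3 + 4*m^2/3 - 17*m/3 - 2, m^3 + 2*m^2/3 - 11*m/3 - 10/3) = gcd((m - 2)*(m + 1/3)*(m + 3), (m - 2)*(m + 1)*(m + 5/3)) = m - 2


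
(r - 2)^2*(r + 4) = r^3 - 12*r + 16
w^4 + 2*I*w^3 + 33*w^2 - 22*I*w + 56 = (w - 4*I)*(w - 2*I)*(w + I)*(w + 7*I)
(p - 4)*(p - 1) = p^2 - 5*p + 4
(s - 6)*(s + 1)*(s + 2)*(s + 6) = s^4 + 3*s^3 - 34*s^2 - 108*s - 72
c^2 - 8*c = c*(c - 8)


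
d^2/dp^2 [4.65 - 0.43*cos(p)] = 0.43*cos(p)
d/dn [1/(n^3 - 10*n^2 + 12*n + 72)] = (-3*n^2 + 20*n - 12)/(n^3 - 10*n^2 + 12*n + 72)^2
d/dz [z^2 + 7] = 2*z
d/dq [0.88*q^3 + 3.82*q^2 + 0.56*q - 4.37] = 2.64*q^2 + 7.64*q + 0.56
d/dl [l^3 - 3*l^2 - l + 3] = 3*l^2 - 6*l - 1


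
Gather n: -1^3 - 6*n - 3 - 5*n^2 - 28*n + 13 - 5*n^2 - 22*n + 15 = -10*n^2 - 56*n + 24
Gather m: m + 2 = m + 2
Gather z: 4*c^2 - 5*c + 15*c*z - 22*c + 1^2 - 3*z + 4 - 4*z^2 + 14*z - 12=4*c^2 - 27*c - 4*z^2 + z*(15*c + 11) - 7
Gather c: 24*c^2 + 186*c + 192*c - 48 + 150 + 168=24*c^2 + 378*c + 270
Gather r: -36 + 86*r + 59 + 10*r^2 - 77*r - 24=10*r^2 + 9*r - 1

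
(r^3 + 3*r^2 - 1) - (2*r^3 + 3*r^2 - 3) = 2 - r^3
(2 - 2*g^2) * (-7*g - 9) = 14*g^3 + 18*g^2 - 14*g - 18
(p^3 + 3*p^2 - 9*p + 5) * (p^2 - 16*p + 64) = p^5 - 13*p^4 + 7*p^3 + 341*p^2 - 656*p + 320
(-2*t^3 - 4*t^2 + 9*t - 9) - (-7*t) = -2*t^3 - 4*t^2 + 16*t - 9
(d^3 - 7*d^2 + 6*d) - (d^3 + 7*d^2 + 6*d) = -14*d^2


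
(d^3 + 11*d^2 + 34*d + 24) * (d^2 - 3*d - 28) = d^5 + 8*d^4 - 27*d^3 - 386*d^2 - 1024*d - 672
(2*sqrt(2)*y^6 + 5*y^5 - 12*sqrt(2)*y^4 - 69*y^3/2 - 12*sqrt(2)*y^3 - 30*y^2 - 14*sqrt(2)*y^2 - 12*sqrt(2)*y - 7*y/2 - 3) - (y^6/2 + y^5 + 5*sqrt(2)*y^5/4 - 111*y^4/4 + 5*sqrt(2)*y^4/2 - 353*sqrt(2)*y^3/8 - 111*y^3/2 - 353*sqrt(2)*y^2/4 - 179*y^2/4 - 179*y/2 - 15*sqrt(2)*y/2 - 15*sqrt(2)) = -y^6/2 + 2*sqrt(2)*y^6 - 5*sqrt(2)*y^5/4 + 4*y^5 - 29*sqrt(2)*y^4/2 + 111*y^4/4 + 21*y^3 + 257*sqrt(2)*y^3/8 + 59*y^2/4 + 297*sqrt(2)*y^2/4 - 9*sqrt(2)*y/2 + 86*y - 3 + 15*sqrt(2)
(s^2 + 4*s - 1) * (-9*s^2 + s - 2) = -9*s^4 - 35*s^3 + 11*s^2 - 9*s + 2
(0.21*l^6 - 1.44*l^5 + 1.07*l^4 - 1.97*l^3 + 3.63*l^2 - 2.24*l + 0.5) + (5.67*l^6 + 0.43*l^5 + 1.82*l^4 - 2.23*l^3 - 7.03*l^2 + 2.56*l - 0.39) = 5.88*l^6 - 1.01*l^5 + 2.89*l^4 - 4.2*l^3 - 3.4*l^2 + 0.32*l + 0.11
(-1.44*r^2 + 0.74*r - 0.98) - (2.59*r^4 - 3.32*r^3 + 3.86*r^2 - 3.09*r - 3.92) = -2.59*r^4 + 3.32*r^3 - 5.3*r^2 + 3.83*r + 2.94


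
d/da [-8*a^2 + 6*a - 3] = 6 - 16*a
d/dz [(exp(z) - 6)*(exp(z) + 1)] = (2*exp(z) - 5)*exp(z)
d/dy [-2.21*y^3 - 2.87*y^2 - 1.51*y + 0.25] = -6.63*y^2 - 5.74*y - 1.51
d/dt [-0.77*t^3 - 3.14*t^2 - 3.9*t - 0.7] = -2.31*t^2 - 6.28*t - 3.9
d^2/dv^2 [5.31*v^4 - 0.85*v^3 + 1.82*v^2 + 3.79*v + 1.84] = 63.72*v^2 - 5.1*v + 3.64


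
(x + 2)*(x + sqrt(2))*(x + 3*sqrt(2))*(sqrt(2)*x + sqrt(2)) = sqrt(2)*x^4 + 3*sqrt(2)*x^3 + 8*x^3 + 8*sqrt(2)*x^2 + 24*x^2 + 16*x + 18*sqrt(2)*x + 12*sqrt(2)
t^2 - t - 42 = (t - 7)*(t + 6)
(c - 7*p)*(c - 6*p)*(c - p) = c^3 - 14*c^2*p + 55*c*p^2 - 42*p^3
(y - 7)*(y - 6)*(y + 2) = y^3 - 11*y^2 + 16*y + 84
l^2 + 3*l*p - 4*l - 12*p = (l - 4)*(l + 3*p)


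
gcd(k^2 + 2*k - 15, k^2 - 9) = k - 3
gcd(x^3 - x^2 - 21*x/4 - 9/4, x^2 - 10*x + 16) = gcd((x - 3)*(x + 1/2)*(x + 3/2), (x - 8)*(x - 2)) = 1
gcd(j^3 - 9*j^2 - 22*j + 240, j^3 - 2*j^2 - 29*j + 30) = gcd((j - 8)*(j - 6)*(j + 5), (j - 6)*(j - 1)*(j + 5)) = j^2 - j - 30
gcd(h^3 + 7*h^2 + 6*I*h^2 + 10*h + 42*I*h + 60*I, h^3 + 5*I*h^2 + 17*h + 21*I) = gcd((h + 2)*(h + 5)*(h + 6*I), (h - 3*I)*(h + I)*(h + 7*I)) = 1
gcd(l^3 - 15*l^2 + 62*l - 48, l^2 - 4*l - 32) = l - 8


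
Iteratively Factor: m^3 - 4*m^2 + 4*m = (m)*(m^2 - 4*m + 4) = m*(m - 2)*(m - 2)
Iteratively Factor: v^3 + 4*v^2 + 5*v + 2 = (v + 1)*(v^2 + 3*v + 2) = (v + 1)*(v + 2)*(v + 1)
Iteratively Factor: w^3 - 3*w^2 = (w - 3)*(w^2) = w*(w - 3)*(w)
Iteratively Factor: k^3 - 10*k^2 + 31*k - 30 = (k - 5)*(k^2 - 5*k + 6) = (k - 5)*(k - 2)*(k - 3)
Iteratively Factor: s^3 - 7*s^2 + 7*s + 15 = (s + 1)*(s^2 - 8*s + 15) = (s - 3)*(s + 1)*(s - 5)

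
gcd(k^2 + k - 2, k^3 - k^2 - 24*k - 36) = k + 2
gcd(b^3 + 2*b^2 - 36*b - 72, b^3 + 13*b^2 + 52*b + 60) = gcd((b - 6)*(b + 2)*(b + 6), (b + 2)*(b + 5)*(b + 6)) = b^2 + 8*b + 12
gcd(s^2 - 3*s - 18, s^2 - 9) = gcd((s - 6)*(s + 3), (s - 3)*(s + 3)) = s + 3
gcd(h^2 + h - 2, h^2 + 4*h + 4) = h + 2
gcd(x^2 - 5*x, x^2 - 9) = 1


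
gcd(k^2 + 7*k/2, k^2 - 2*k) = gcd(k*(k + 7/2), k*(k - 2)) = k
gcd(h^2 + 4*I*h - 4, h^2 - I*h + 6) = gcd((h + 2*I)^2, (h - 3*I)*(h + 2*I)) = h + 2*I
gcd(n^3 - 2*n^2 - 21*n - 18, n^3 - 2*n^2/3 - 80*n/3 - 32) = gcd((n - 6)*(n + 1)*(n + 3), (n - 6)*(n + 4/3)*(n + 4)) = n - 6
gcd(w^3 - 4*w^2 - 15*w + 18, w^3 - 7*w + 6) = w^2 + 2*w - 3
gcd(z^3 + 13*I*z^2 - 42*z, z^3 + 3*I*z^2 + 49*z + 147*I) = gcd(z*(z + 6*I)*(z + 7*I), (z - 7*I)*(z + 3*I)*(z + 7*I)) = z + 7*I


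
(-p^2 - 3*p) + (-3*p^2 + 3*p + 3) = 3 - 4*p^2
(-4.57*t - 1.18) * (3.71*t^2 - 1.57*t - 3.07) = -16.9547*t^3 + 2.7971*t^2 + 15.8825*t + 3.6226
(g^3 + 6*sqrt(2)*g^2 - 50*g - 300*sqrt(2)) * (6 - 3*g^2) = -3*g^5 - 18*sqrt(2)*g^4 + 156*g^3 + 936*sqrt(2)*g^2 - 300*g - 1800*sqrt(2)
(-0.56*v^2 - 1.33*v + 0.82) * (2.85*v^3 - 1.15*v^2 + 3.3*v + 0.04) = -1.596*v^5 - 3.1465*v^4 + 2.0185*v^3 - 5.3544*v^2 + 2.6528*v + 0.0328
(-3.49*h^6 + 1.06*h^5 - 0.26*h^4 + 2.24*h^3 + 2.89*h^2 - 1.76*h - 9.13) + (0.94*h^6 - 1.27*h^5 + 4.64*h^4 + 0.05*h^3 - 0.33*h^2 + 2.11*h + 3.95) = -2.55*h^6 - 0.21*h^5 + 4.38*h^4 + 2.29*h^3 + 2.56*h^2 + 0.35*h - 5.18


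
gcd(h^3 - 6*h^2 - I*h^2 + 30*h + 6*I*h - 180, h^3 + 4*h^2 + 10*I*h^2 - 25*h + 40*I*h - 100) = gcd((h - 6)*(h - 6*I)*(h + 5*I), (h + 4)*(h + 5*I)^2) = h + 5*I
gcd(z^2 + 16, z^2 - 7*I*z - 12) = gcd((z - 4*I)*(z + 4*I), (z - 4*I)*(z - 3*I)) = z - 4*I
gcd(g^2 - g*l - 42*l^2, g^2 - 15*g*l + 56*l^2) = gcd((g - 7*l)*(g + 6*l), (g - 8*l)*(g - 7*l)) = g - 7*l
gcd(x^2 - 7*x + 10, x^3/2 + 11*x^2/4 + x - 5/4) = 1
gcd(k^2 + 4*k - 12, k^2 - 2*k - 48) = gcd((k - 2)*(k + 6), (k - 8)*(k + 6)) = k + 6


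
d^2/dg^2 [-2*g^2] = -4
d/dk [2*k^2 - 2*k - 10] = 4*k - 2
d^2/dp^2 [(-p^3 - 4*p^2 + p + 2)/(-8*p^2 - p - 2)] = 6*(-37*p^3 - 190*p^2 + 4*p + 16)/(512*p^6 + 192*p^5 + 408*p^4 + 97*p^3 + 102*p^2 + 12*p + 8)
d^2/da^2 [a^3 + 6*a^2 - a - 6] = 6*a + 12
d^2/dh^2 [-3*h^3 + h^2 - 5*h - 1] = 2 - 18*h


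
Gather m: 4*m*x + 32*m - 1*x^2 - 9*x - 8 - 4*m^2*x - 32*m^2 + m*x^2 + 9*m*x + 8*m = m^2*(-4*x - 32) + m*(x^2 + 13*x + 40) - x^2 - 9*x - 8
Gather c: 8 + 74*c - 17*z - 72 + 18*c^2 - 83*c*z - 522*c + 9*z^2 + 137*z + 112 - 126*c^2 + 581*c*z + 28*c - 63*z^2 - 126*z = -108*c^2 + c*(498*z - 420) - 54*z^2 - 6*z + 48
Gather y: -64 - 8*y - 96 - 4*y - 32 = -12*y - 192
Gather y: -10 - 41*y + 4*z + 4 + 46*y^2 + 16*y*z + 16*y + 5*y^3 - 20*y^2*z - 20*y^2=5*y^3 + y^2*(26 - 20*z) + y*(16*z - 25) + 4*z - 6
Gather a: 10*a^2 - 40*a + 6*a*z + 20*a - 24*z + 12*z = 10*a^2 + a*(6*z - 20) - 12*z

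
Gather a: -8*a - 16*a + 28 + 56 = 84 - 24*a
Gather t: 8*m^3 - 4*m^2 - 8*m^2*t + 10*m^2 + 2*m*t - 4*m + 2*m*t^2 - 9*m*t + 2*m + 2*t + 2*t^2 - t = 8*m^3 + 6*m^2 - 2*m + t^2*(2*m + 2) + t*(-8*m^2 - 7*m + 1)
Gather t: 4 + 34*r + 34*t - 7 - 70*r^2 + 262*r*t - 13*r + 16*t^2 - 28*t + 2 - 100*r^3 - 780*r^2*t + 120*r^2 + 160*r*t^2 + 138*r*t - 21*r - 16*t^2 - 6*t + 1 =-100*r^3 + 50*r^2 + 160*r*t^2 + t*(-780*r^2 + 400*r)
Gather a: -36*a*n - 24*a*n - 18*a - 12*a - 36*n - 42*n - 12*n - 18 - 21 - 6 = a*(-60*n - 30) - 90*n - 45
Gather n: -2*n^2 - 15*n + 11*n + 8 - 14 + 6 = -2*n^2 - 4*n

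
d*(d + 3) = d^2 + 3*d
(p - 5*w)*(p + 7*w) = p^2 + 2*p*w - 35*w^2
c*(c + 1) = c^2 + c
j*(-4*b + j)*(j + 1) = -4*b*j^2 - 4*b*j + j^3 + j^2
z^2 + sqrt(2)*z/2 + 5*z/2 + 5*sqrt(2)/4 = (z + 5/2)*(z + sqrt(2)/2)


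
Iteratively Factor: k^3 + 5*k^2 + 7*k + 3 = (k + 1)*(k^2 + 4*k + 3) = (k + 1)^2*(k + 3)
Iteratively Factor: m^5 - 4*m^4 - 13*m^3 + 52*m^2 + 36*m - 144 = (m + 2)*(m^4 - 6*m^3 - m^2 + 54*m - 72) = (m - 4)*(m + 2)*(m^3 - 2*m^2 - 9*m + 18) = (m - 4)*(m + 2)*(m + 3)*(m^2 - 5*m + 6) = (m - 4)*(m - 2)*(m + 2)*(m + 3)*(m - 3)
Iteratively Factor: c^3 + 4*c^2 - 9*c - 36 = (c + 3)*(c^2 + c - 12) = (c - 3)*(c + 3)*(c + 4)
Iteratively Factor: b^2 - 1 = (b - 1)*(b + 1)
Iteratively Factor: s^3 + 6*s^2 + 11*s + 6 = (s + 2)*(s^2 + 4*s + 3) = (s + 2)*(s + 3)*(s + 1)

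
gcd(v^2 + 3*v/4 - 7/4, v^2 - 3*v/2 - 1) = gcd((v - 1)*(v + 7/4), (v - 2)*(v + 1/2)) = 1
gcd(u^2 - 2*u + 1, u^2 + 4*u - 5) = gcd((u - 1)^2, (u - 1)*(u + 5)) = u - 1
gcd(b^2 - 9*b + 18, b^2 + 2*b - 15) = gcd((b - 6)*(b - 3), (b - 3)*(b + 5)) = b - 3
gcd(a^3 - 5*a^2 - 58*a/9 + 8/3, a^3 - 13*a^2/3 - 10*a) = a - 6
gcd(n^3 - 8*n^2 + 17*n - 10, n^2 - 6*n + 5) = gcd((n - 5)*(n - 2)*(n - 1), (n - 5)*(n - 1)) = n^2 - 6*n + 5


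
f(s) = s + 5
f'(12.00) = 1.00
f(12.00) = 17.00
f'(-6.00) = 1.00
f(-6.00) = -1.00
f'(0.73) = 1.00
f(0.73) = 5.73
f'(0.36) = 1.00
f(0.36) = 5.36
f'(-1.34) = 1.00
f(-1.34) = 3.66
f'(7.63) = 1.00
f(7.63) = 12.63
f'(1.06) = 1.00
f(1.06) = 6.06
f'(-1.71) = 1.00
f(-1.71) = 3.29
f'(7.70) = 1.00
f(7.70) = 12.70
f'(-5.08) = 1.00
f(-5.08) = -0.08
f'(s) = 1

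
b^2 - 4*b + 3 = (b - 3)*(b - 1)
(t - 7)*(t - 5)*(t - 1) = t^3 - 13*t^2 + 47*t - 35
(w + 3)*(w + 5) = w^2 + 8*w + 15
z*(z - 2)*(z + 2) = z^3 - 4*z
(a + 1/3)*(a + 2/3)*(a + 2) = a^3 + 3*a^2 + 20*a/9 + 4/9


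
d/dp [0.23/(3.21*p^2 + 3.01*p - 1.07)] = (-1.4766*p - 0.6923)/(3.21*p^2 + 3.01*p - 1.07)^2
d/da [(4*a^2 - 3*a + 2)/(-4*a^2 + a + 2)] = 8*(-a^2 + 4*a - 1)/(16*a^4 - 8*a^3 - 15*a^2 + 4*a + 4)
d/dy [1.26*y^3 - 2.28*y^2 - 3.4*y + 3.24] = 3.78*y^2 - 4.56*y - 3.4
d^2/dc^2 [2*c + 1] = 0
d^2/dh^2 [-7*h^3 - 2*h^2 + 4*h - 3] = -42*h - 4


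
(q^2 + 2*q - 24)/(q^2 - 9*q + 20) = (q + 6)/(q - 5)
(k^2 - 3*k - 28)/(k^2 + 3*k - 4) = (k - 7)/(k - 1)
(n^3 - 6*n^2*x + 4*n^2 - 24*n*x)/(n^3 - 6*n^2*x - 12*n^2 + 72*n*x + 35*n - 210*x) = n*(n + 4)/(n^2 - 12*n + 35)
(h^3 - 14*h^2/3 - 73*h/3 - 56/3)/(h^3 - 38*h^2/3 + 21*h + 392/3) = (h + 1)/(h - 7)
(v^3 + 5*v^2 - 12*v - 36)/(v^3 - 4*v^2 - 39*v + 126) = (v + 2)/(v - 7)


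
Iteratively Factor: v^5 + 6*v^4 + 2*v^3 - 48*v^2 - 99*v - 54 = (v + 1)*(v^4 + 5*v^3 - 3*v^2 - 45*v - 54) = (v + 1)*(v + 3)*(v^3 + 2*v^2 - 9*v - 18) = (v + 1)*(v + 3)^2*(v^2 - v - 6) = (v - 3)*(v + 1)*(v + 3)^2*(v + 2)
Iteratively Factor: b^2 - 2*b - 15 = (b - 5)*(b + 3)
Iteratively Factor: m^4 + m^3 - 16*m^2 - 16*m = (m + 4)*(m^3 - 3*m^2 - 4*m) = m*(m + 4)*(m^2 - 3*m - 4) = m*(m + 1)*(m + 4)*(m - 4)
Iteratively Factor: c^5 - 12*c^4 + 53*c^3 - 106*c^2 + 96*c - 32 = (c - 1)*(c^4 - 11*c^3 + 42*c^2 - 64*c + 32) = (c - 4)*(c - 1)*(c^3 - 7*c^2 + 14*c - 8) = (c - 4)*(c - 2)*(c - 1)*(c^2 - 5*c + 4) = (c - 4)*(c - 2)*(c - 1)^2*(c - 4)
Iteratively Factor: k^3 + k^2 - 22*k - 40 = (k + 2)*(k^2 - k - 20) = (k + 2)*(k + 4)*(k - 5)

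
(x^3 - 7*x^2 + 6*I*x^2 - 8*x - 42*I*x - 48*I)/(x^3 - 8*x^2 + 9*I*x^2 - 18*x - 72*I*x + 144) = (x + 1)/(x + 3*I)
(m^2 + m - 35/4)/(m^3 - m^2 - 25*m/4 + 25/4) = (2*m + 7)/(2*m^2 + 3*m - 5)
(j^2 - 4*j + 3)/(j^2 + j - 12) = (j - 1)/(j + 4)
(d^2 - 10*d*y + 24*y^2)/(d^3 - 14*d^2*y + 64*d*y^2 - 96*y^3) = 1/(d - 4*y)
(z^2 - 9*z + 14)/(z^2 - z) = (z^2 - 9*z + 14)/(z*(z - 1))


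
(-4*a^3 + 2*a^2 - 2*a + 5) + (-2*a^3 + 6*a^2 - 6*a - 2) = -6*a^3 + 8*a^2 - 8*a + 3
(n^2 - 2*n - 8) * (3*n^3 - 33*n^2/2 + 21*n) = 3*n^5 - 45*n^4/2 + 30*n^3 + 90*n^2 - 168*n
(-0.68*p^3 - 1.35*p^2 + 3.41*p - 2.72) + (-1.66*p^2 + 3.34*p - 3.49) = -0.68*p^3 - 3.01*p^2 + 6.75*p - 6.21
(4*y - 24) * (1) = 4*y - 24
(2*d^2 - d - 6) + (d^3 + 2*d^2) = d^3 + 4*d^2 - d - 6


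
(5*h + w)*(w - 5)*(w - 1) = 5*h*w^2 - 30*h*w + 25*h + w^3 - 6*w^2 + 5*w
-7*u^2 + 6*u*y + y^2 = (-u + y)*(7*u + y)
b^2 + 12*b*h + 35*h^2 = (b + 5*h)*(b + 7*h)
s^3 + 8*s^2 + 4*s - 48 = (s - 2)*(s + 4)*(s + 6)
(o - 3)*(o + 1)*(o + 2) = o^3 - 7*o - 6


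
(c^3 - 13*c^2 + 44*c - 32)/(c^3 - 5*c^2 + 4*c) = (c - 8)/c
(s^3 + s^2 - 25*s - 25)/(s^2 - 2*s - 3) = (s^2 - 25)/(s - 3)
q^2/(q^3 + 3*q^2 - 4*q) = q/(q^2 + 3*q - 4)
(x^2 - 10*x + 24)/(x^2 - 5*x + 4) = (x - 6)/(x - 1)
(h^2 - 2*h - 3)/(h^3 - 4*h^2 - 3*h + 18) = (h + 1)/(h^2 - h - 6)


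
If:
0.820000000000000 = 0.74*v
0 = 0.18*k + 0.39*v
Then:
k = -2.40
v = 1.11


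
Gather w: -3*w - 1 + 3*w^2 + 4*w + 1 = 3*w^2 + w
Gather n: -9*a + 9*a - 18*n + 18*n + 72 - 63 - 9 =0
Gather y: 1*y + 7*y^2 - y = 7*y^2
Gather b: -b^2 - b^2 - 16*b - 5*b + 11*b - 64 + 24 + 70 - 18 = -2*b^2 - 10*b + 12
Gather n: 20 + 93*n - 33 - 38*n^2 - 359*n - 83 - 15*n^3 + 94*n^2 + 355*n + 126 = -15*n^3 + 56*n^2 + 89*n + 30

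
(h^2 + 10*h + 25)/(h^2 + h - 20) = (h + 5)/(h - 4)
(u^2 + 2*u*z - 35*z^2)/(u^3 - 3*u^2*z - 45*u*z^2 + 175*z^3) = 1/(u - 5*z)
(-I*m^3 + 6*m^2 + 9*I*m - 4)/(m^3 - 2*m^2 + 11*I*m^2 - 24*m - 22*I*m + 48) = (-I*m^3 + 6*m^2 + 9*I*m - 4)/(m^3 + m^2*(-2 + 11*I) + m*(-24 - 22*I) + 48)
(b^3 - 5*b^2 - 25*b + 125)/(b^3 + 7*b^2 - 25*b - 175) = (b - 5)/(b + 7)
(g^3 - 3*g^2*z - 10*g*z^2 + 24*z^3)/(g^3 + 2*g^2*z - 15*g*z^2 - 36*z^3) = (g - 2*z)/(g + 3*z)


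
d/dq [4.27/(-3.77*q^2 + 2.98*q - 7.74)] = (32.1958*q - 12.7246)/(3.77*q^2 - 2.98*q + 7.74)^2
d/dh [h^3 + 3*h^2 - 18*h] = 3*h^2 + 6*h - 18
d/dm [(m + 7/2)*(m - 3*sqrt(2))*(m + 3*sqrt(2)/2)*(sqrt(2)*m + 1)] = 4*sqrt(2)*m^3 - 6*m^2 + 21*sqrt(2)*m^2/2 - 21*sqrt(2)*m - 14*m - 147*sqrt(2)/4 - 9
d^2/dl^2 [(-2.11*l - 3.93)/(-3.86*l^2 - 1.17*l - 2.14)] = ((2.11*l + 3.93)*(7.72*l + 1.17)*(15.44*l + 2.34) - (48.8676*l + 35.277)*(3.86*l^2 + 1.17*l + 2.14))/(3.86*l^2 + 1.17*l + 2.14)^3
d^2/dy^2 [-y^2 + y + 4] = -2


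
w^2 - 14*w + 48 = (w - 8)*(w - 6)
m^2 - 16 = (m - 4)*(m + 4)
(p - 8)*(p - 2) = p^2 - 10*p + 16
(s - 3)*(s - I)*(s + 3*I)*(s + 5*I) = s^4 - 3*s^3 + 7*I*s^3 - 7*s^2 - 21*I*s^2 + 21*s + 15*I*s - 45*I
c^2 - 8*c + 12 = (c - 6)*(c - 2)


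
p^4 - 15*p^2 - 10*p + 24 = (p - 4)*(p - 1)*(p + 2)*(p + 3)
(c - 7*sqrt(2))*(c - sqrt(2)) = c^2 - 8*sqrt(2)*c + 14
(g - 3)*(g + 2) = g^2 - g - 6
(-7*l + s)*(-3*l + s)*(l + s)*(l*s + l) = 21*l^4*s + 21*l^4 + 11*l^3*s^2 + 11*l^3*s - 9*l^2*s^3 - 9*l^2*s^2 + l*s^4 + l*s^3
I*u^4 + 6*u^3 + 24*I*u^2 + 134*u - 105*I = (u - 7*I)*(u - 3*I)*(u + 5*I)*(I*u + 1)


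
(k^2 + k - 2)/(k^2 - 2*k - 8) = (k - 1)/(k - 4)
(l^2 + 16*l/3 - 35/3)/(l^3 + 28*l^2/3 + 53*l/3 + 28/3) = (3*l - 5)/(3*l^2 + 7*l + 4)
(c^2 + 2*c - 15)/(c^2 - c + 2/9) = 9*(c^2 + 2*c - 15)/(9*c^2 - 9*c + 2)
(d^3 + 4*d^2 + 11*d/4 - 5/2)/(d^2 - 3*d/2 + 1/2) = (d^2 + 9*d/2 + 5)/(d - 1)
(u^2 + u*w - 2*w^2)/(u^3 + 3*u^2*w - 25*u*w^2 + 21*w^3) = (u + 2*w)/(u^2 + 4*u*w - 21*w^2)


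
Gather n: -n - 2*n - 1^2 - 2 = -3*n - 3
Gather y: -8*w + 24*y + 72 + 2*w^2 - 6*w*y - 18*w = 2*w^2 - 26*w + y*(24 - 6*w) + 72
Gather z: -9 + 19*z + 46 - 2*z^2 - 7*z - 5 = -2*z^2 + 12*z + 32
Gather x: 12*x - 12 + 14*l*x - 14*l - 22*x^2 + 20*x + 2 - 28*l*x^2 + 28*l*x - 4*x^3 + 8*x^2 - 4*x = -14*l - 4*x^3 + x^2*(-28*l - 14) + x*(42*l + 28) - 10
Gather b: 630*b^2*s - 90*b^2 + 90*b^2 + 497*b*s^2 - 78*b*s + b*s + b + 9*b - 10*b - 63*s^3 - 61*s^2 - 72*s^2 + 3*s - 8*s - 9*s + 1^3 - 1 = 630*b^2*s + b*(497*s^2 - 77*s) - 63*s^3 - 133*s^2 - 14*s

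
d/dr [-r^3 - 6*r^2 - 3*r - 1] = -3*r^2 - 12*r - 3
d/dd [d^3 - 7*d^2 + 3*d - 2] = 3*d^2 - 14*d + 3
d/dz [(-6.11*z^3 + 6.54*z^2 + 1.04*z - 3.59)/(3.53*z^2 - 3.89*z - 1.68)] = (-21.5683*z^4 + 47.5358*z^3 + 1.6826*z^2 + 3.371*z - 15.7123)/(12.4609*z^4 - 27.4634*z^3 + 3.2713*z^2 + 13.0704*z + 2.8224)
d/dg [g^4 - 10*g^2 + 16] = 4*g*(g^2 - 5)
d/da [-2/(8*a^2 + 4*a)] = (4*a + 1)/(2*a^2*(2*a + 1)^2)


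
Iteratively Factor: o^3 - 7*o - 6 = (o - 3)*(o^2 + 3*o + 2) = (o - 3)*(o + 1)*(o + 2)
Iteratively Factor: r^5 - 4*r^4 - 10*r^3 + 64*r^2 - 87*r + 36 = (r - 1)*(r^4 - 3*r^3 - 13*r^2 + 51*r - 36) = (r - 3)*(r - 1)*(r^3 - 13*r + 12) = (r - 3)*(r - 1)^2*(r^2 + r - 12) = (r - 3)^2*(r - 1)^2*(r + 4)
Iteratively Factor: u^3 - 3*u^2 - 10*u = (u - 5)*(u^2 + 2*u) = (u - 5)*(u + 2)*(u)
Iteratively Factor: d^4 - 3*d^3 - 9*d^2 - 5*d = (d + 1)*(d^3 - 4*d^2 - 5*d) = (d + 1)^2*(d^2 - 5*d) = d*(d + 1)^2*(d - 5)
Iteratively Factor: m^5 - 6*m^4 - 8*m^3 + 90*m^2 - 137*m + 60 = (m - 5)*(m^4 - m^3 - 13*m^2 + 25*m - 12) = (m - 5)*(m + 4)*(m^3 - 5*m^2 + 7*m - 3) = (m - 5)*(m - 1)*(m + 4)*(m^2 - 4*m + 3) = (m - 5)*(m - 1)^2*(m + 4)*(m - 3)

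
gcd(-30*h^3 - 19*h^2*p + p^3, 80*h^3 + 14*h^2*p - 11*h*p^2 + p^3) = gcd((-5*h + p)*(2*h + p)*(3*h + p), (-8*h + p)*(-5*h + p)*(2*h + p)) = -10*h^2 - 3*h*p + p^2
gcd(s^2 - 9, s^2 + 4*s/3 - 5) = s + 3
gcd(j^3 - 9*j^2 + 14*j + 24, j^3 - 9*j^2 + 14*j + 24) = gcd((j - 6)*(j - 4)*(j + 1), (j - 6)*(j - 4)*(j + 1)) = j^3 - 9*j^2 + 14*j + 24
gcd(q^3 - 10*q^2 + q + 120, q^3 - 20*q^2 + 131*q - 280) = q^2 - 13*q + 40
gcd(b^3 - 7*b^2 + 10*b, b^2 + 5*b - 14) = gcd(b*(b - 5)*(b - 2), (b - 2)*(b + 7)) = b - 2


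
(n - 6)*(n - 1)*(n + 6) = n^3 - n^2 - 36*n + 36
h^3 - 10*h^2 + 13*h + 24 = (h - 8)*(h - 3)*(h + 1)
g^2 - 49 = (g - 7)*(g + 7)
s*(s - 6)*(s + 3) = s^3 - 3*s^2 - 18*s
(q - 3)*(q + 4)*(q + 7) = q^3 + 8*q^2 - 5*q - 84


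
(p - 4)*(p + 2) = p^2 - 2*p - 8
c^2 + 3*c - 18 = (c - 3)*(c + 6)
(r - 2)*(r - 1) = r^2 - 3*r + 2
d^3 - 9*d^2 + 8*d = d*(d - 8)*(d - 1)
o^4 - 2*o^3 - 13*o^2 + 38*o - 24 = (o - 3)*(o - 2)*(o - 1)*(o + 4)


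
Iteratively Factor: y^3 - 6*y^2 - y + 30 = (y - 3)*(y^2 - 3*y - 10) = (y - 3)*(y + 2)*(y - 5)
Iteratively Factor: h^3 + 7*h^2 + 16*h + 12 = (h + 2)*(h^2 + 5*h + 6) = (h + 2)*(h + 3)*(h + 2)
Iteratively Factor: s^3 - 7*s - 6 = (s + 1)*(s^2 - s - 6) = (s + 1)*(s + 2)*(s - 3)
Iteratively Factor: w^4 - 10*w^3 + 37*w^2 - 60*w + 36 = (w - 3)*(w^3 - 7*w^2 + 16*w - 12) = (w - 3)*(w - 2)*(w^2 - 5*w + 6) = (w - 3)*(w - 2)^2*(w - 3)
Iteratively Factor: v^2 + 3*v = (v)*(v + 3)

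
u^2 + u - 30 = (u - 5)*(u + 6)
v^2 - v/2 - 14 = (v - 4)*(v + 7/2)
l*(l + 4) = l^2 + 4*l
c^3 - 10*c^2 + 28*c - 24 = (c - 6)*(c - 2)^2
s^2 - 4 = (s - 2)*(s + 2)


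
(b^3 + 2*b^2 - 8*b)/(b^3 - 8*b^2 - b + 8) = b*(b^2 + 2*b - 8)/(b^3 - 8*b^2 - b + 8)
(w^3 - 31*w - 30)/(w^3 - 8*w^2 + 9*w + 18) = (w + 5)/(w - 3)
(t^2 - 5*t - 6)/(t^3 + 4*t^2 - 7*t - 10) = (t - 6)/(t^2 + 3*t - 10)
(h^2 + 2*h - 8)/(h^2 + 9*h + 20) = (h - 2)/(h + 5)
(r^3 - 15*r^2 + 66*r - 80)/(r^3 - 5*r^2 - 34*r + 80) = (r - 5)/(r + 5)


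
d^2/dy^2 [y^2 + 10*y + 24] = 2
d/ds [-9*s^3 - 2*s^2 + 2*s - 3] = -27*s^2 - 4*s + 2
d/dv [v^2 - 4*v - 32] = 2*v - 4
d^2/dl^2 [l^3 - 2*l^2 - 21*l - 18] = 6*l - 4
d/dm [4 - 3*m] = -3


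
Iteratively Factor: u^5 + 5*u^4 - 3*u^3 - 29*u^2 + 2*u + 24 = (u - 1)*(u^4 + 6*u^3 + 3*u^2 - 26*u - 24) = (u - 1)*(u + 4)*(u^3 + 2*u^2 - 5*u - 6) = (u - 2)*(u - 1)*(u + 4)*(u^2 + 4*u + 3) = (u - 2)*(u - 1)*(u + 1)*(u + 4)*(u + 3)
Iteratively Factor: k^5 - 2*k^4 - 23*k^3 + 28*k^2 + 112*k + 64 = (k + 1)*(k^4 - 3*k^3 - 20*k^2 + 48*k + 64) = (k + 1)*(k + 4)*(k^3 - 7*k^2 + 8*k + 16) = (k + 1)^2*(k + 4)*(k^2 - 8*k + 16) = (k - 4)*(k + 1)^2*(k + 4)*(k - 4)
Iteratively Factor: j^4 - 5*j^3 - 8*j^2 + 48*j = (j - 4)*(j^3 - j^2 - 12*j) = (j - 4)*(j + 3)*(j^2 - 4*j) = j*(j - 4)*(j + 3)*(j - 4)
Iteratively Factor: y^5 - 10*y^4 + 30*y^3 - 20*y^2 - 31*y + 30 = (y - 3)*(y^4 - 7*y^3 + 9*y^2 + 7*y - 10) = (y - 5)*(y - 3)*(y^3 - 2*y^2 - y + 2) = (y - 5)*(y - 3)*(y + 1)*(y^2 - 3*y + 2) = (y - 5)*(y - 3)*(y - 1)*(y + 1)*(y - 2)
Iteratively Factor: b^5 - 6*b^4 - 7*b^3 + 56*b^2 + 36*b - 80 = (b - 1)*(b^4 - 5*b^3 - 12*b^2 + 44*b + 80) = (b - 1)*(b + 2)*(b^3 - 7*b^2 + 2*b + 40) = (b - 1)*(b + 2)^2*(b^2 - 9*b + 20) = (b - 5)*(b - 1)*(b + 2)^2*(b - 4)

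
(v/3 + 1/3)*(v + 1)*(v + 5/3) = v^3/3 + 11*v^2/9 + 13*v/9 + 5/9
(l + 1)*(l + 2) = l^2 + 3*l + 2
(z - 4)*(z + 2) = z^2 - 2*z - 8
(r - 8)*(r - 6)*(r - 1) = r^3 - 15*r^2 + 62*r - 48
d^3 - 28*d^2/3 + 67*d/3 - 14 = (d - 6)*(d - 7/3)*(d - 1)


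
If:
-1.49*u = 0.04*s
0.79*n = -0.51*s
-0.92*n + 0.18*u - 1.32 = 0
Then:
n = -1.45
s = 2.24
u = -0.06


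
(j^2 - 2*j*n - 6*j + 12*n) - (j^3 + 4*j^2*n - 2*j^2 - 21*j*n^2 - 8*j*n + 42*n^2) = -j^3 - 4*j^2*n + 3*j^2 + 21*j*n^2 + 6*j*n - 6*j - 42*n^2 + 12*n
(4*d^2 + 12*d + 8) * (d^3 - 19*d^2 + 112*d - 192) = 4*d^5 - 64*d^4 + 228*d^3 + 424*d^2 - 1408*d - 1536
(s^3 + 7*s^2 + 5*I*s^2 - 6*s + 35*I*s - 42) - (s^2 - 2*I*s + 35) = s^3 + 6*s^2 + 5*I*s^2 - 6*s + 37*I*s - 77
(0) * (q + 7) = 0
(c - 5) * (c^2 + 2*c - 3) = c^3 - 3*c^2 - 13*c + 15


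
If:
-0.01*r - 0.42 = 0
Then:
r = -42.00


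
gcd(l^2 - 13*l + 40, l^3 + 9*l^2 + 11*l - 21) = 1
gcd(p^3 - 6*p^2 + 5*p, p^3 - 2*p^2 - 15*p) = p^2 - 5*p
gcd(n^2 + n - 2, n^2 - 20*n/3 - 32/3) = 1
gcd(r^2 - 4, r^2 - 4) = r^2 - 4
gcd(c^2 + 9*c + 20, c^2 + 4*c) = c + 4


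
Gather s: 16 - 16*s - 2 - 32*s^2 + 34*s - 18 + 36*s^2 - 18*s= 4*s^2 - 4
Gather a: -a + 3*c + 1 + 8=-a + 3*c + 9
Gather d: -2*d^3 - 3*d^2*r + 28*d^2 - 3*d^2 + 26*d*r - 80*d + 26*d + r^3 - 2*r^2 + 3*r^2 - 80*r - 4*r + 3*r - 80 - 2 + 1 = -2*d^3 + d^2*(25 - 3*r) + d*(26*r - 54) + r^3 + r^2 - 81*r - 81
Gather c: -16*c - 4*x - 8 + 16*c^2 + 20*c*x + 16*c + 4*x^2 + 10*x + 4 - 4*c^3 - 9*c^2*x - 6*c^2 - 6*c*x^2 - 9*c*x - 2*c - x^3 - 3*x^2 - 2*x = -4*c^3 + c^2*(10 - 9*x) + c*(-6*x^2 + 11*x - 2) - x^3 + x^2 + 4*x - 4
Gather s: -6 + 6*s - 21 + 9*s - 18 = 15*s - 45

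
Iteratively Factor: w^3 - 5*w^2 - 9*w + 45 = (w - 5)*(w^2 - 9) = (w - 5)*(w + 3)*(w - 3)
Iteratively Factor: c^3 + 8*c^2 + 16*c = (c)*(c^2 + 8*c + 16) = c*(c + 4)*(c + 4)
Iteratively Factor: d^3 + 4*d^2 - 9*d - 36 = (d + 3)*(d^2 + d - 12) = (d + 3)*(d + 4)*(d - 3)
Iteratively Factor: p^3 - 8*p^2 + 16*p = (p - 4)*(p^2 - 4*p) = p*(p - 4)*(p - 4)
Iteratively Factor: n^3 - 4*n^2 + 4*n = (n - 2)*(n^2 - 2*n) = (n - 2)^2*(n)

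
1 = 1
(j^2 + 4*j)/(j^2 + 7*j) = (j + 4)/(j + 7)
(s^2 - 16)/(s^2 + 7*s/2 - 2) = 2*(s - 4)/(2*s - 1)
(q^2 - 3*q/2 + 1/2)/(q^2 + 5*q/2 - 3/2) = (q - 1)/(q + 3)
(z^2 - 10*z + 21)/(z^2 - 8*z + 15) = (z - 7)/(z - 5)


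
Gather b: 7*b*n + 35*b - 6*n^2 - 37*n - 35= b*(7*n + 35) - 6*n^2 - 37*n - 35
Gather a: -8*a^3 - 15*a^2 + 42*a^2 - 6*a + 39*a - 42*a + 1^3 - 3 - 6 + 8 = -8*a^3 + 27*a^2 - 9*a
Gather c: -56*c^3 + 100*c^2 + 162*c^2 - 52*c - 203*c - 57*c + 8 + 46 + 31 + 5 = -56*c^3 + 262*c^2 - 312*c + 90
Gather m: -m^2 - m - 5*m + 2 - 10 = -m^2 - 6*m - 8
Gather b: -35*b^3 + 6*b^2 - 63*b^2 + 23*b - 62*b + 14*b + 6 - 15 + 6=-35*b^3 - 57*b^2 - 25*b - 3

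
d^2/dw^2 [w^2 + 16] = 2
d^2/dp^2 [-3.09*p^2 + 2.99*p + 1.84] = -6.18000000000000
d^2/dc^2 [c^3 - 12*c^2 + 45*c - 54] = 6*c - 24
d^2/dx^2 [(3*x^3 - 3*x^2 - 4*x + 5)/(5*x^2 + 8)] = 2*(-220*x^3 + 735*x^2 + 1056*x - 392)/(125*x^6 + 600*x^4 + 960*x^2 + 512)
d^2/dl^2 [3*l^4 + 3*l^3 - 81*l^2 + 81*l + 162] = 36*l^2 + 18*l - 162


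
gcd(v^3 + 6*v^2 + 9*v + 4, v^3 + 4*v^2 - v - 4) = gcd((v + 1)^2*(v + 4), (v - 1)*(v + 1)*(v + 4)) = v^2 + 5*v + 4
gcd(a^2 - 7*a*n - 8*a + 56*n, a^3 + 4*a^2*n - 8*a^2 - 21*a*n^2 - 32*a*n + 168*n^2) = a - 8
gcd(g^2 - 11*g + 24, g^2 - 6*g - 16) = g - 8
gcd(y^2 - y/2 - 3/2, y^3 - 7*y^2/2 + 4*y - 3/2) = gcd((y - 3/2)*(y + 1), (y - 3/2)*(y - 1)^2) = y - 3/2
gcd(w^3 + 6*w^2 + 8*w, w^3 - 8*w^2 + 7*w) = w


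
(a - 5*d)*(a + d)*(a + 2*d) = a^3 - 2*a^2*d - 13*a*d^2 - 10*d^3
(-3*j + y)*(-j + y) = 3*j^2 - 4*j*y + y^2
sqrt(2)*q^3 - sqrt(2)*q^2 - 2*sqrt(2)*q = q*(q - 2)*(sqrt(2)*q + sqrt(2))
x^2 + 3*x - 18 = (x - 3)*(x + 6)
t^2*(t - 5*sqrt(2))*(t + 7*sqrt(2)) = t^4 + 2*sqrt(2)*t^3 - 70*t^2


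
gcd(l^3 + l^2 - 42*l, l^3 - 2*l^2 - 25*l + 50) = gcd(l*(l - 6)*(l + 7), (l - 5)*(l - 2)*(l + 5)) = 1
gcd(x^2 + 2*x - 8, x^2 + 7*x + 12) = x + 4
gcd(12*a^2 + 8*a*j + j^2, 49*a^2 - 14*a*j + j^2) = 1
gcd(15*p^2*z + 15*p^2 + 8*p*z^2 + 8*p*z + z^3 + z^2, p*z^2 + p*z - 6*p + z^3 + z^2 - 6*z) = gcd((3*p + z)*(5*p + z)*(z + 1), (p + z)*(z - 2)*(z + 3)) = 1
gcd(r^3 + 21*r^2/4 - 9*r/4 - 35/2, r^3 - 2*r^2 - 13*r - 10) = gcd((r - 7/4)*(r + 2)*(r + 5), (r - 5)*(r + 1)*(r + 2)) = r + 2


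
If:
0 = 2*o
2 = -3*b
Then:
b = -2/3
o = 0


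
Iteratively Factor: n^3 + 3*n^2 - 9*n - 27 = (n + 3)*(n^2 - 9) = (n + 3)^2*(n - 3)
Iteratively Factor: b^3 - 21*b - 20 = (b - 5)*(b^2 + 5*b + 4) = (b - 5)*(b + 4)*(b + 1)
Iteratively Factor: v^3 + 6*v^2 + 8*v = (v)*(v^2 + 6*v + 8) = v*(v + 4)*(v + 2)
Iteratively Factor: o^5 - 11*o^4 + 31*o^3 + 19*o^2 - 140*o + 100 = (o - 5)*(o^4 - 6*o^3 + o^2 + 24*o - 20) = (o - 5)*(o + 2)*(o^3 - 8*o^2 + 17*o - 10) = (o - 5)*(o - 2)*(o + 2)*(o^2 - 6*o + 5) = (o - 5)*(o - 2)*(o - 1)*(o + 2)*(o - 5)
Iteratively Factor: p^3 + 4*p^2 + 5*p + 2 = (p + 1)*(p^2 + 3*p + 2) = (p + 1)^2*(p + 2)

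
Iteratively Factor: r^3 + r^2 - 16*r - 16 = (r + 4)*(r^2 - 3*r - 4) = (r - 4)*(r + 4)*(r + 1)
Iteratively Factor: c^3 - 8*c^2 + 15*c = (c)*(c^2 - 8*c + 15) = c*(c - 5)*(c - 3)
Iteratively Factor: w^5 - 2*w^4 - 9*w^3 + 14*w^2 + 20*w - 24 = (w - 1)*(w^4 - w^3 - 10*w^2 + 4*w + 24) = (w - 1)*(w + 2)*(w^3 - 3*w^2 - 4*w + 12) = (w - 1)*(w + 2)^2*(w^2 - 5*w + 6) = (w - 3)*(w - 1)*(w + 2)^2*(w - 2)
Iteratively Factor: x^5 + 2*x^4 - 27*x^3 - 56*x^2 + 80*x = (x - 1)*(x^4 + 3*x^3 - 24*x^2 - 80*x) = x*(x - 1)*(x^3 + 3*x^2 - 24*x - 80) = x*(x - 5)*(x - 1)*(x^2 + 8*x + 16) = x*(x - 5)*(x - 1)*(x + 4)*(x + 4)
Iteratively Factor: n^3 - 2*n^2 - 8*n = (n)*(n^2 - 2*n - 8) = n*(n + 2)*(n - 4)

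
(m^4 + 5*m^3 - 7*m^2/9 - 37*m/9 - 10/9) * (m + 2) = m^5 + 7*m^4 + 83*m^3/9 - 17*m^2/3 - 28*m/3 - 20/9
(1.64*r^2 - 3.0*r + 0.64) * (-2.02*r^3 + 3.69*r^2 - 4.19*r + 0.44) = -3.3128*r^5 + 12.1116*r^4 - 19.2344*r^3 + 15.6532*r^2 - 4.0016*r + 0.2816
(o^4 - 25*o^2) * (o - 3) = o^5 - 3*o^4 - 25*o^3 + 75*o^2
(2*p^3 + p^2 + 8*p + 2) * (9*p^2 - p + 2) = 18*p^5 + 7*p^4 + 75*p^3 + 12*p^2 + 14*p + 4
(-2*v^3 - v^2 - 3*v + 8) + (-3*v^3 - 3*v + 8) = -5*v^3 - v^2 - 6*v + 16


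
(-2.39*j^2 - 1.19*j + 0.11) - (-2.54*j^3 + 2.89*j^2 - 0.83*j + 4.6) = 2.54*j^3 - 5.28*j^2 - 0.36*j - 4.49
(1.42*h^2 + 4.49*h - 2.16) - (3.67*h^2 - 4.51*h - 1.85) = -2.25*h^2 + 9.0*h - 0.31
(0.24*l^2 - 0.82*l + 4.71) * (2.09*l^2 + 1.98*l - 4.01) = 0.5016*l^4 - 1.2386*l^3 + 7.2579*l^2 + 12.614*l - 18.8871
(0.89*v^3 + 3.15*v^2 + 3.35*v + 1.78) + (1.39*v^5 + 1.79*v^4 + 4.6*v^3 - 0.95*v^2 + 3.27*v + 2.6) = 1.39*v^5 + 1.79*v^4 + 5.49*v^3 + 2.2*v^2 + 6.62*v + 4.38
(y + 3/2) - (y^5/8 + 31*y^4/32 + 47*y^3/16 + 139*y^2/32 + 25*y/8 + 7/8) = -y^5/8 - 31*y^4/32 - 47*y^3/16 - 139*y^2/32 - 17*y/8 + 5/8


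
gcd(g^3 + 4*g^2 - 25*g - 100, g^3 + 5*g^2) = g + 5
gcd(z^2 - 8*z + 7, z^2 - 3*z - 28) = z - 7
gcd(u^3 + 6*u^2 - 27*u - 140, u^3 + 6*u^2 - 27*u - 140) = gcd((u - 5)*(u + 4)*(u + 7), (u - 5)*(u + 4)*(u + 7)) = u^3 + 6*u^2 - 27*u - 140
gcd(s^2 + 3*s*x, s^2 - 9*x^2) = s + 3*x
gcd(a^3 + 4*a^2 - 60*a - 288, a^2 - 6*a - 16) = a - 8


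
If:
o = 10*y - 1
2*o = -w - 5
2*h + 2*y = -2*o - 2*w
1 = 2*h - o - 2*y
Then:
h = -8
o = -43/3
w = 71/3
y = -4/3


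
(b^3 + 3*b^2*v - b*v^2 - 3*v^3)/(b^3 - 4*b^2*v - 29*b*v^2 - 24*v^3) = (-b + v)/(-b + 8*v)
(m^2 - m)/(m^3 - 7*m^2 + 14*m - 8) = m/(m^2 - 6*m + 8)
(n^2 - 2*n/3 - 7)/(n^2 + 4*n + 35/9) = 3*(n - 3)/(3*n + 5)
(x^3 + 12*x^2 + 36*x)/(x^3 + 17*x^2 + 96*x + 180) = x/(x + 5)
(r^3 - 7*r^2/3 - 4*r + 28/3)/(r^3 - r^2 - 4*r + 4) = (r - 7/3)/(r - 1)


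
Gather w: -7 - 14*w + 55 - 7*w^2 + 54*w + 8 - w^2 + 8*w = -8*w^2 + 48*w + 56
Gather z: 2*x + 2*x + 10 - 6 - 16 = 4*x - 12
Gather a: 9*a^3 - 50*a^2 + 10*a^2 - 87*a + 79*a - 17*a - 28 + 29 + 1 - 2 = 9*a^3 - 40*a^2 - 25*a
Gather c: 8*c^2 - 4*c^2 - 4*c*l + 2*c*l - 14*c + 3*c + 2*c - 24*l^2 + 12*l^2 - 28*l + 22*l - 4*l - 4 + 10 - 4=4*c^2 + c*(-2*l - 9) - 12*l^2 - 10*l + 2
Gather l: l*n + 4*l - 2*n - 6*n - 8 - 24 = l*(n + 4) - 8*n - 32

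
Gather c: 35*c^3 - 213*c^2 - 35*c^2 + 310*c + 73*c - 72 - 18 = 35*c^3 - 248*c^2 + 383*c - 90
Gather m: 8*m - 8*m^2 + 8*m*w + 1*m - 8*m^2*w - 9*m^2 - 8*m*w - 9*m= m^2*(-8*w - 17)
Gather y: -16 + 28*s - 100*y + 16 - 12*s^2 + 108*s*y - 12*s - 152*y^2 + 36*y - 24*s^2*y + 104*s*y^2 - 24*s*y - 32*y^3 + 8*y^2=-12*s^2 + 16*s - 32*y^3 + y^2*(104*s - 144) + y*(-24*s^2 + 84*s - 64)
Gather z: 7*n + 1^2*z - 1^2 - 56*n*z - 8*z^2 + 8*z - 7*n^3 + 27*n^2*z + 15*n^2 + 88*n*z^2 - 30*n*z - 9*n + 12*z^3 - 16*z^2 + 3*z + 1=-7*n^3 + 15*n^2 - 2*n + 12*z^3 + z^2*(88*n - 24) + z*(27*n^2 - 86*n + 12)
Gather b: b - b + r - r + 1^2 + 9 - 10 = 0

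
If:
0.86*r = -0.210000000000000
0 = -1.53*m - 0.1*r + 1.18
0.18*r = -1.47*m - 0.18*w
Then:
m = 0.79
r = -0.24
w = -6.18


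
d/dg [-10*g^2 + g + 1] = 1 - 20*g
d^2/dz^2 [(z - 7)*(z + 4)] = 2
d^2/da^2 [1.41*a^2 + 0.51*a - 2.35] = 2.82000000000000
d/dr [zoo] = 0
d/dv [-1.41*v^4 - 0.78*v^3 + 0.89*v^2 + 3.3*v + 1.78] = -5.64*v^3 - 2.34*v^2 + 1.78*v + 3.3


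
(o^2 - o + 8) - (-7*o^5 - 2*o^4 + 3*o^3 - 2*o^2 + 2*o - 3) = 7*o^5 + 2*o^4 - 3*o^3 + 3*o^2 - 3*o + 11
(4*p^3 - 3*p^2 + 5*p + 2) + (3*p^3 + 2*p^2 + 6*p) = 7*p^3 - p^2 + 11*p + 2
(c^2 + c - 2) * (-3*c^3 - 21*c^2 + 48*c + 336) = -3*c^5 - 24*c^4 + 33*c^3 + 426*c^2 + 240*c - 672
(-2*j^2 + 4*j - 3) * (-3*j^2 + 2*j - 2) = 6*j^4 - 16*j^3 + 21*j^2 - 14*j + 6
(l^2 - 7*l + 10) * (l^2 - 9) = l^4 - 7*l^3 + l^2 + 63*l - 90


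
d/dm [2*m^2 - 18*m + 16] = 4*m - 18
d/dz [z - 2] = 1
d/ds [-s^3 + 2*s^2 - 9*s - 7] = -3*s^2 + 4*s - 9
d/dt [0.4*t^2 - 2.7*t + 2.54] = 0.8*t - 2.7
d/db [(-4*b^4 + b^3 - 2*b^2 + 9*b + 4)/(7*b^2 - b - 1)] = (-56*b^5 + 19*b^4 + 14*b^3 - 64*b^2 - 52*b - 5)/(49*b^4 - 14*b^3 - 13*b^2 + 2*b + 1)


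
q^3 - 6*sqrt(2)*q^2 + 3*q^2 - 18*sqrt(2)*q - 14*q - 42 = (q + 3)*(q - 7*sqrt(2))*(q + sqrt(2))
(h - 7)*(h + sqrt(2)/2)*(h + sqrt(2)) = h^3 - 7*h^2 + 3*sqrt(2)*h^2/2 - 21*sqrt(2)*h/2 + h - 7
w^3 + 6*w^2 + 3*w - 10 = (w - 1)*(w + 2)*(w + 5)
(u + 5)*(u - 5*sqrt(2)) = u^2 - 5*sqrt(2)*u + 5*u - 25*sqrt(2)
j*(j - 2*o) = j^2 - 2*j*o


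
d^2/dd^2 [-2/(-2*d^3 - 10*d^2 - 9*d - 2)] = 4*(-2*(3*d + 5)*(2*d^3 + 10*d^2 + 9*d + 2) + (6*d^2 + 20*d + 9)^2)/(2*d^3 + 10*d^2 + 9*d + 2)^3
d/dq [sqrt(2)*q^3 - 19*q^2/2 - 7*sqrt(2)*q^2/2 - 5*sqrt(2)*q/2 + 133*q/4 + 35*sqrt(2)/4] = 3*sqrt(2)*q^2 - 19*q - 7*sqrt(2)*q - 5*sqrt(2)/2 + 133/4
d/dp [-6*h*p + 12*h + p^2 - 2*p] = -6*h + 2*p - 2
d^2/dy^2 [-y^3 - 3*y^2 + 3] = -6*y - 6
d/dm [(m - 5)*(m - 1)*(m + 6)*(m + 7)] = 4*m^3 + 21*m^2 - 62*m - 187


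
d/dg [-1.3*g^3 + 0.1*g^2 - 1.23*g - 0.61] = -3.9*g^2 + 0.2*g - 1.23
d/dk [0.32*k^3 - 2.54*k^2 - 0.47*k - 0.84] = 0.96*k^2 - 5.08*k - 0.47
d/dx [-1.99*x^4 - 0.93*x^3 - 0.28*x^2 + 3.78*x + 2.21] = -7.96*x^3 - 2.79*x^2 - 0.56*x + 3.78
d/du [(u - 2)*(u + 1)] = 2*u - 1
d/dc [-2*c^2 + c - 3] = 1 - 4*c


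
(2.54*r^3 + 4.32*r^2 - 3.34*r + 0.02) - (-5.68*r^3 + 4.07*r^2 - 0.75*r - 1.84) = 8.22*r^3 + 0.25*r^2 - 2.59*r + 1.86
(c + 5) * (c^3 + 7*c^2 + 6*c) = c^4 + 12*c^3 + 41*c^2 + 30*c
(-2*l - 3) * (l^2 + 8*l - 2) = -2*l^3 - 19*l^2 - 20*l + 6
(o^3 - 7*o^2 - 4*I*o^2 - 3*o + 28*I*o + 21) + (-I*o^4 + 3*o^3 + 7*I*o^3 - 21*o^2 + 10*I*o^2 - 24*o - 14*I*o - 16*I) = -I*o^4 + 4*o^3 + 7*I*o^3 - 28*o^2 + 6*I*o^2 - 27*o + 14*I*o + 21 - 16*I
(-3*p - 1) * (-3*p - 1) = 9*p^2 + 6*p + 1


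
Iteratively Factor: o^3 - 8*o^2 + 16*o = (o - 4)*(o^2 - 4*o) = (o - 4)^2*(o)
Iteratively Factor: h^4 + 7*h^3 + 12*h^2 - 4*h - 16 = (h + 4)*(h^3 + 3*h^2 - 4) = (h + 2)*(h + 4)*(h^2 + h - 2) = (h - 1)*(h + 2)*(h + 4)*(h + 2)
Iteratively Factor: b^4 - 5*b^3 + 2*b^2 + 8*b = (b + 1)*(b^3 - 6*b^2 + 8*b) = b*(b + 1)*(b^2 - 6*b + 8) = b*(b - 4)*(b + 1)*(b - 2)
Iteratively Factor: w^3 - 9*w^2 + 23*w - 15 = (w - 3)*(w^2 - 6*w + 5) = (w - 5)*(w - 3)*(w - 1)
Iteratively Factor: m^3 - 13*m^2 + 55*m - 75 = (m - 3)*(m^2 - 10*m + 25) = (m - 5)*(m - 3)*(m - 5)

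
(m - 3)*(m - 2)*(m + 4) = m^3 - m^2 - 14*m + 24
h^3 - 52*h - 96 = (h - 8)*(h + 2)*(h + 6)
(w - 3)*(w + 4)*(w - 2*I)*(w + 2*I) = w^4 + w^3 - 8*w^2 + 4*w - 48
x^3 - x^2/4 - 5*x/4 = x*(x - 5/4)*(x + 1)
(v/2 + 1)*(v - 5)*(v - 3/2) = v^3/2 - 9*v^2/4 - 11*v/4 + 15/2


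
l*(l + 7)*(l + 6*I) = l^3 + 7*l^2 + 6*I*l^2 + 42*I*l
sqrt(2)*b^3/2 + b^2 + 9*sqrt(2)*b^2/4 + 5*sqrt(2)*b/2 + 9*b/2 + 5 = (b + 2)*(b + 5/2)*(sqrt(2)*b/2 + 1)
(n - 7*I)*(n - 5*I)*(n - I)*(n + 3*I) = n^4 - 10*I*n^3 - 8*n^2 - 106*I*n - 105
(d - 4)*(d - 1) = d^2 - 5*d + 4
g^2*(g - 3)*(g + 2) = g^4 - g^3 - 6*g^2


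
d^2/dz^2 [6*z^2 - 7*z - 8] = 12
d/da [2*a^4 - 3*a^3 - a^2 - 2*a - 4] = 8*a^3 - 9*a^2 - 2*a - 2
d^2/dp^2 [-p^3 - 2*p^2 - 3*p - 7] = -6*p - 4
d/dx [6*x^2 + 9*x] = 12*x + 9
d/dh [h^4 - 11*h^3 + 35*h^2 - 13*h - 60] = 4*h^3 - 33*h^2 + 70*h - 13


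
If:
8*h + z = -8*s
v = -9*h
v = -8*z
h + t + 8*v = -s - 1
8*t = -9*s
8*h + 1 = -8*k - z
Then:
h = 512/36279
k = -40951/290232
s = -584/36279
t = 73/4031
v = -512/4031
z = 64/4031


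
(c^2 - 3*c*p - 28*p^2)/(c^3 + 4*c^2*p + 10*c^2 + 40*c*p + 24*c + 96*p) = (c - 7*p)/(c^2 + 10*c + 24)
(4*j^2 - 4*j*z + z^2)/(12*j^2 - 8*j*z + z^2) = (-2*j + z)/(-6*j + z)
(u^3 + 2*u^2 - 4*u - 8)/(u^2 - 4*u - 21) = (-u^3 - 2*u^2 + 4*u + 8)/(-u^2 + 4*u + 21)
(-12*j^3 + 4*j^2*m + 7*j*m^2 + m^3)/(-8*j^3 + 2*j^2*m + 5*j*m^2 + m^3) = (6*j + m)/(4*j + m)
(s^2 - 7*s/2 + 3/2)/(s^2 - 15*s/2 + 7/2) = (s - 3)/(s - 7)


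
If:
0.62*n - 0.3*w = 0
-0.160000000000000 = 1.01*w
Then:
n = -0.08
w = -0.16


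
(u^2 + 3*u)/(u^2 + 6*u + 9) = u/(u + 3)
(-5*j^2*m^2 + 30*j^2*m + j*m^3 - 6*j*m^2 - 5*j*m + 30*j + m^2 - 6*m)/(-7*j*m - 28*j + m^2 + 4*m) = (5*j^2*m^2 - 30*j^2*m - j*m^3 + 6*j*m^2 + 5*j*m - 30*j - m^2 + 6*m)/(7*j*m + 28*j - m^2 - 4*m)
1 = 1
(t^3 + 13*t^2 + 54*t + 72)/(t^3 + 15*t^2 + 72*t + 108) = (t + 4)/(t + 6)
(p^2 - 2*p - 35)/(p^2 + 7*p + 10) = (p - 7)/(p + 2)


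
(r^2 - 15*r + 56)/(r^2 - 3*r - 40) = (r - 7)/(r + 5)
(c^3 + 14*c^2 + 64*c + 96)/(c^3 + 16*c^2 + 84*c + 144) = (c + 4)/(c + 6)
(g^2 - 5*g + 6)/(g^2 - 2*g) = (g - 3)/g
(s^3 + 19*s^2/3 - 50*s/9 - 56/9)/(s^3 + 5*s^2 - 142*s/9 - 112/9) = (3*s - 4)/(3*s - 8)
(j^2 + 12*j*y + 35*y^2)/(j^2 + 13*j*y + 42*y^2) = (j + 5*y)/(j + 6*y)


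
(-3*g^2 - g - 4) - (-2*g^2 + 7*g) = -g^2 - 8*g - 4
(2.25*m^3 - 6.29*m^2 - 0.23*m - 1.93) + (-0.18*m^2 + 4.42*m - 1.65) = 2.25*m^3 - 6.47*m^2 + 4.19*m - 3.58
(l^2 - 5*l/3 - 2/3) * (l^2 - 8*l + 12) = l^4 - 29*l^3/3 + 74*l^2/3 - 44*l/3 - 8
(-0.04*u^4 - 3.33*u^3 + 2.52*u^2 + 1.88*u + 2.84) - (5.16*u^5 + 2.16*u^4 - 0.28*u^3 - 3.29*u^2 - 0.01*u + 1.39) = -5.16*u^5 - 2.2*u^4 - 3.05*u^3 + 5.81*u^2 + 1.89*u + 1.45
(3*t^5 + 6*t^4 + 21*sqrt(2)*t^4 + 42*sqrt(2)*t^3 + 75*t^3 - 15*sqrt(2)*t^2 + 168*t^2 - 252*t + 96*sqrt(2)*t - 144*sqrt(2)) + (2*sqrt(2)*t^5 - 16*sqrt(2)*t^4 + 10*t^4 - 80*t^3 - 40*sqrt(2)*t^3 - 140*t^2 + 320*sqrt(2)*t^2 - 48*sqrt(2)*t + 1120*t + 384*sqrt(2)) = 2*sqrt(2)*t^5 + 3*t^5 + 5*sqrt(2)*t^4 + 16*t^4 - 5*t^3 + 2*sqrt(2)*t^3 + 28*t^2 + 305*sqrt(2)*t^2 + 48*sqrt(2)*t + 868*t + 240*sqrt(2)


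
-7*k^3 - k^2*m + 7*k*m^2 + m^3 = (-k + m)*(k + m)*(7*k + m)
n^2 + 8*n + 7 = (n + 1)*(n + 7)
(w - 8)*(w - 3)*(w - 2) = w^3 - 13*w^2 + 46*w - 48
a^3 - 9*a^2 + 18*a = a*(a - 6)*(a - 3)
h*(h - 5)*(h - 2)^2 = h^4 - 9*h^3 + 24*h^2 - 20*h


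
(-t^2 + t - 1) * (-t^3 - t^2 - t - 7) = t^5 + t^3 + 7*t^2 - 6*t + 7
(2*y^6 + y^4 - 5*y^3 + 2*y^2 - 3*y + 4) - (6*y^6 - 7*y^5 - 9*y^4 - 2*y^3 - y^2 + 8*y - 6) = -4*y^6 + 7*y^5 + 10*y^4 - 3*y^3 + 3*y^2 - 11*y + 10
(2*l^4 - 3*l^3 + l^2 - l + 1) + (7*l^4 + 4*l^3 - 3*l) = 9*l^4 + l^3 + l^2 - 4*l + 1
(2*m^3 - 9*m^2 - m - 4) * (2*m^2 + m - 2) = 4*m^5 - 16*m^4 - 15*m^3 + 9*m^2 - 2*m + 8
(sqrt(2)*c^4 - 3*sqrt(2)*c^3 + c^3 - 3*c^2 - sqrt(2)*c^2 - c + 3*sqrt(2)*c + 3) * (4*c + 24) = 4*sqrt(2)*c^5 + 4*c^4 + 12*sqrt(2)*c^4 - 76*sqrt(2)*c^3 + 12*c^3 - 76*c^2 - 12*sqrt(2)*c^2 - 12*c + 72*sqrt(2)*c + 72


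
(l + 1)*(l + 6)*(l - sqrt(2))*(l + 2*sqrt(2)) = l^4 + sqrt(2)*l^3 + 7*l^3 + 2*l^2 + 7*sqrt(2)*l^2 - 28*l + 6*sqrt(2)*l - 24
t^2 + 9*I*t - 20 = (t + 4*I)*(t + 5*I)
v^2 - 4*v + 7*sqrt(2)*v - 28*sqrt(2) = (v - 4)*(v + 7*sqrt(2))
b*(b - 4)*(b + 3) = b^3 - b^2 - 12*b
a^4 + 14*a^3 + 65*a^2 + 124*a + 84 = (a + 2)^2*(a + 3)*(a + 7)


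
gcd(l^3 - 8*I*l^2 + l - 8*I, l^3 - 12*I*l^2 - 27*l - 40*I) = l^2 - 7*I*l + 8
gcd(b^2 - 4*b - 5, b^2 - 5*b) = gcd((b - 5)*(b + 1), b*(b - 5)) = b - 5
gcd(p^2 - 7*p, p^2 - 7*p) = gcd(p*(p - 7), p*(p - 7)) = p^2 - 7*p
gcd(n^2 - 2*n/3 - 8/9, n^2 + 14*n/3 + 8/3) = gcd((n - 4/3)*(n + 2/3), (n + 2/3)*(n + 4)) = n + 2/3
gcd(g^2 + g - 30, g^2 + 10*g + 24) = g + 6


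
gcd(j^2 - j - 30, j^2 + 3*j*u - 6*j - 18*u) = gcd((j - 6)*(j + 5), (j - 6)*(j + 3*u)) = j - 6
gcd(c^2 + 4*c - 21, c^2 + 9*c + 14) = c + 7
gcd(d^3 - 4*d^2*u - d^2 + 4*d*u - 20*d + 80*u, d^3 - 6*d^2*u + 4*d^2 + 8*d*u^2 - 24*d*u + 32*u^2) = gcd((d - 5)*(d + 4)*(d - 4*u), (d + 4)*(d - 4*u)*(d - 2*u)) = -d^2 + 4*d*u - 4*d + 16*u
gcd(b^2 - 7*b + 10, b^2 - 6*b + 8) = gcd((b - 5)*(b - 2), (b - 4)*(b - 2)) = b - 2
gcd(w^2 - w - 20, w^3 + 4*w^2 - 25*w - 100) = w^2 - w - 20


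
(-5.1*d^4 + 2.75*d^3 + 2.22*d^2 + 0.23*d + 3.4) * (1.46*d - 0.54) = -7.446*d^5 + 6.769*d^4 + 1.7562*d^3 - 0.863*d^2 + 4.8398*d - 1.836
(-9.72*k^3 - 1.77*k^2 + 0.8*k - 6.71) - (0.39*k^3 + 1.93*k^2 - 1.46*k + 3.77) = -10.11*k^3 - 3.7*k^2 + 2.26*k - 10.48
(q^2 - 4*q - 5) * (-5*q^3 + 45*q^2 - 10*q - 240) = -5*q^5 + 65*q^4 - 165*q^3 - 425*q^2 + 1010*q + 1200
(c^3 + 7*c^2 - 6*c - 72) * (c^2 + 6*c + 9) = c^5 + 13*c^4 + 45*c^3 - 45*c^2 - 486*c - 648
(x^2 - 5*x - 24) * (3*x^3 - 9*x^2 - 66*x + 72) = 3*x^5 - 24*x^4 - 93*x^3 + 618*x^2 + 1224*x - 1728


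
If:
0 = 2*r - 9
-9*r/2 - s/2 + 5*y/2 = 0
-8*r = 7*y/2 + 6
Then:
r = 9/2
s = -201/2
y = -12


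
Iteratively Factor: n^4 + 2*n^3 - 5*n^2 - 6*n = (n + 3)*(n^3 - n^2 - 2*n) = (n + 1)*(n + 3)*(n^2 - 2*n) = n*(n + 1)*(n + 3)*(n - 2)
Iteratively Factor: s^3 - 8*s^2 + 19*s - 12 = (s - 3)*(s^2 - 5*s + 4) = (s - 4)*(s - 3)*(s - 1)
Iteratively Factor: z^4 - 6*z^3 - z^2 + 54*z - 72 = (z - 3)*(z^3 - 3*z^2 - 10*z + 24) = (z - 4)*(z - 3)*(z^2 + z - 6) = (z - 4)*(z - 3)*(z - 2)*(z + 3)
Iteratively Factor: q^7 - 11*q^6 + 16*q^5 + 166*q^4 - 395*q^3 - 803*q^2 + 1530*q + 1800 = (q - 4)*(q^6 - 7*q^5 - 12*q^4 + 118*q^3 + 77*q^2 - 495*q - 450) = (q - 4)*(q + 2)*(q^5 - 9*q^4 + 6*q^3 + 106*q^2 - 135*q - 225) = (q - 4)*(q + 2)*(q + 3)*(q^4 - 12*q^3 + 42*q^2 - 20*q - 75) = (q - 4)*(q - 3)*(q + 2)*(q + 3)*(q^3 - 9*q^2 + 15*q + 25) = (q - 5)*(q - 4)*(q - 3)*(q + 2)*(q + 3)*(q^2 - 4*q - 5) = (q - 5)*(q - 4)*(q - 3)*(q + 1)*(q + 2)*(q + 3)*(q - 5)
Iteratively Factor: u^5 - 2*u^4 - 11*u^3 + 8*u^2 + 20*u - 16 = (u - 1)*(u^4 - u^3 - 12*u^2 - 4*u + 16) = (u - 1)*(u + 2)*(u^3 - 3*u^2 - 6*u + 8) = (u - 1)*(u + 2)^2*(u^2 - 5*u + 4) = (u - 1)^2*(u + 2)^2*(u - 4)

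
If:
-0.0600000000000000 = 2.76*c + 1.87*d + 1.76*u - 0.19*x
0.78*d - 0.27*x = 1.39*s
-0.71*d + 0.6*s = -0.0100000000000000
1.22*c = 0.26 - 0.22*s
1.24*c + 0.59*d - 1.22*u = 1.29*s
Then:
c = 1.65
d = -6.74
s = -7.99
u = 6.87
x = 21.68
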